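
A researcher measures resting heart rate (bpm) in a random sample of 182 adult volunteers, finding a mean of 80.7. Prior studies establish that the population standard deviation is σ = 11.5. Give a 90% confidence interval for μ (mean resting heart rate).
(79.30, 82.10)

z-interval (σ known):
z* = 1.645 for 90% confidence

Margin of error = z* · σ/√n = 1.645 · 11.5/√182 = 1.40

CI: (80.7 - 1.40, 80.7 + 1.40) = (79.30, 82.10)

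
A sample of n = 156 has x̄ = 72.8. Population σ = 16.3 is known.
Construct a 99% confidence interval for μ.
(69.44, 76.16)

z-interval (σ known):
z* = 2.576 for 99% confidence

Margin of error = z* · σ/√n = 2.576 · 16.3/√156 = 3.36

CI: (72.8 - 3.36, 72.8 + 3.36) = (69.44, 76.16)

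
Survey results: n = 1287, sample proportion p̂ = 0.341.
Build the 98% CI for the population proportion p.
(0.310, 0.372)

Proportion CI:
SE = √(p̂(1-p̂)/n) = √(0.341 · 0.659 / 1287) = 0.01321

z* = 2.326
Margin = z* · SE = 2.326 · 0.01321 = 0.0307

CI: 0.341 ± 0.0307 = (0.310, 0.372)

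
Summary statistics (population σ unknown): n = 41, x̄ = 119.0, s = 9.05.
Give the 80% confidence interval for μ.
(117.16, 120.84)

t-interval (σ unknown):
df = n - 1 = 40
t* = 1.303 for 80% confidence

Margin of error = t* · s/√n = 1.303 · 9.05/√41 = 1.84

CI: (117.16, 120.84)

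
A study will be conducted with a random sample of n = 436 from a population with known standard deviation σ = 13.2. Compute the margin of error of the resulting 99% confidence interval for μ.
Margin of error = 1.63

Margin of error = z* · σ/√n
= 2.576 · 13.2/√436
= 2.576 · 13.2/20.8806
= 1.63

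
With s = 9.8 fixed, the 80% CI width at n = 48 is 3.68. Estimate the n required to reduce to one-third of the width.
n ≈ 432

CI width ∝ 1/√n
To reduce width by factor 3, need √n to grow by 3 → need 3² = 9 times as many samples.

Current: n = 48, width = 3.68
New: n = 432, width ≈ 1.21

Width reduced by factor of 3.68/1.21 = 3.04.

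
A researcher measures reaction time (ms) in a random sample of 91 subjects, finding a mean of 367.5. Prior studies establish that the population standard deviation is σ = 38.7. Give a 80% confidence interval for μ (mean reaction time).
(362.30, 372.70)

z-interval (σ known):
z* = 1.282 for 80% confidence

Margin of error = z* · σ/√n = 1.282 · 38.7/√91 = 5.20

CI: (367.5 - 5.20, 367.5 + 5.20) = (362.30, 372.70)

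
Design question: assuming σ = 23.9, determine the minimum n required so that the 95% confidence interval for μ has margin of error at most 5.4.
n ≥ 76

For margin E ≤ 5.4:
n ≥ (z* · σ / E)²
n ≥ (1.960 · 23.9 / 5.4)²
n ≥ 75.25

Minimum n = 76 (rounding up)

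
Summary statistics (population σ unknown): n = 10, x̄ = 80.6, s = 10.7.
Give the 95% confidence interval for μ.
(72.95, 88.25)

t-interval (σ unknown):
df = n - 1 = 9
t* = 2.262 for 95% confidence

Margin of error = t* · s/√n = 2.262 · 10.7/√10 = 7.65

CI: (72.95, 88.25)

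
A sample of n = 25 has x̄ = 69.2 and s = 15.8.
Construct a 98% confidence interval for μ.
(61.33, 77.07)

t-interval (σ unknown):
df = n - 1 = 24
t* = 2.492 for 98% confidence

Margin of error = t* · s/√n = 2.492 · 15.8/√25 = 7.87

CI: (61.33, 77.07)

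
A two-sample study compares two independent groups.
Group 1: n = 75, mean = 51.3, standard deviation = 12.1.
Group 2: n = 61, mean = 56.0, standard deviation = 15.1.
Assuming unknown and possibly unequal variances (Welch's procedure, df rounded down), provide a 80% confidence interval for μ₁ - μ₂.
(-7.77, -1.63)

Difference: x̄₁ - x̄₂ = -4.70
SE = √(s₁²/n₁ + s₂²/n₂) = √(12.1²/75 + 15.1²/61) = 2.3854
df = 113.86 → 113 (Welch–Satterthwaite, rounded down)
t* = 1.289

CI: -4.70 ± 1.289 · 2.3854 = -4.70 ± 3.07 = (-7.77, -1.63)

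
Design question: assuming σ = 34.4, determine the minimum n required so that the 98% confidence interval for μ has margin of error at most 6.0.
n ≥ 178

For margin E ≤ 6.0:
n ≥ (z* · σ / E)²
n ≥ (2.326 · 34.4 / 6.0)²
n ≥ 177.84

Minimum n = 178 (rounding up)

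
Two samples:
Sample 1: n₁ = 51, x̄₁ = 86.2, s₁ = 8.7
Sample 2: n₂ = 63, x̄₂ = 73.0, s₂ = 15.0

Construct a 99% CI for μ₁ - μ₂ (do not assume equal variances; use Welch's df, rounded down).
(7.30, 19.10)

Difference: x̄₁ - x̄₂ = 13.20
SE = √(s₁²/n₁ + s₂²/n₂) = √(8.7²/51 + 15.0²/63) = 2.2485
df = 102.32 → 102 (Welch–Satterthwaite, rounded down)
t* = 2.625

CI: 13.20 ± 2.625 · 2.2485 = 13.20 ± 5.90 = (7.30, 19.10)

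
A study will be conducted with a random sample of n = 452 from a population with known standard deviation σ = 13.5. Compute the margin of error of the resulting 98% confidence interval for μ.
Margin of error = 1.48

Margin of error = z* · σ/√n
= 2.326 · 13.5/√452
= 2.326 · 13.5/21.2603
= 1.48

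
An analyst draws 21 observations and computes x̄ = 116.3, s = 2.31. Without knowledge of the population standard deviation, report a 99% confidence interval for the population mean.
(114.87, 117.73)

t-interval (σ unknown):
df = n - 1 = 20
t* = 2.845 for 99% confidence

Margin of error = t* · s/√n = 2.845 · 2.31/√21 = 1.43

CI: (114.87, 117.73)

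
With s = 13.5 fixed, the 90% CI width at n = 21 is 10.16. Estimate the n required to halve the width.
n ≈ 84

CI width ∝ 1/√n
To reduce width by factor 2, need √n to grow by 2 → need 2² = 4 times as many samples.

Current: n = 21, width = 10.16
New: n = 84, width ≈ 4.90

Width reduced by factor of 10.16/4.90 = 2.07.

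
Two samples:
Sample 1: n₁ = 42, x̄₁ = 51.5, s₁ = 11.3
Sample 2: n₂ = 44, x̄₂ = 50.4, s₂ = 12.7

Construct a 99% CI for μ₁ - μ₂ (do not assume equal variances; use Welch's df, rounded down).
(-5.73, 7.93)

Difference: x̄₁ - x̄₂ = 1.10
SE = √(s₁²/n₁ + s₂²/n₂) = √(11.3²/42 + 12.7²/44) = 2.5896
df = 83.60 → 83 (Welch–Satterthwaite, rounded down)
t* = 2.636

CI: 1.10 ± 2.636 · 2.5896 = 1.10 ± 6.83 = (-5.73, 7.93)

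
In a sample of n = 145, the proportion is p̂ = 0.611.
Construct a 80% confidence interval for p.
(0.559, 0.663)

Proportion CI:
SE = √(p̂(1-p̂)/n) = √(0.611 · 0.389 / 145) = 0.04049

z* = 1.282
Margin = z* · SE = 1.282 · 0.04049 = 0.0519

CI: 0.611 ± 0.0519 = (0.559, 0.663)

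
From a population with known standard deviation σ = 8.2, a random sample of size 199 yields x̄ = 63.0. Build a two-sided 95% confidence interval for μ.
(61.86, 64.14)

z-interval (σ known):
z* = 1.960 for 95% confidence

Margin of error = z* · σ/√n = 1.960 · 8.2/√199 = 1.14

CI: (63.0 - 1.14, 63.0 + 1.14) = (61.86, 64.14)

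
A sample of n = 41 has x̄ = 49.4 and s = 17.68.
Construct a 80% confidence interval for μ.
(45.80, 53.00)

t-interval (σ unknown):
df = n - 1 = 40
t* = 1.303 for 80% confidence

Margin of error = t* · s/√n = 1.303 · 17.68/√41 = 3.60

CI: (45.80, 53.00)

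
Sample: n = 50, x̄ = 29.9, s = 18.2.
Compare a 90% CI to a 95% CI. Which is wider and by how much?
95% CI is wider by 1.72

df = 49
90% CI: t* = 1.677, (25.58, 34.22), width = 2 · t* · s/√n = 8.63
95% CI: t* = 2.010, (24.73, 35.07), width = 2 · t* · s/√n = 10.35

The 95% CI is wider by 10.35 - 8.63 = 1.72.
Higher confidence requires a wider interval.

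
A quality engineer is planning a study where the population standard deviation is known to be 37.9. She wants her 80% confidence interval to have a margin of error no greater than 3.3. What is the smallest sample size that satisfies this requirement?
n ≥ 217

For margin E ≤ 3.3:
n ≥ (z* · σ / E)²
n ≥ (1.282 · 37.9 / 3.3)²
n ≥ 216.78

Minimum n = 217 (rounding up)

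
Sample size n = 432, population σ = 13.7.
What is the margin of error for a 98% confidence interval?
Margin of error = 1.53

Margin of error = z* · σ/√n
= 2.326 · 13.7/√432
= 2.326 · 13.7/20.7846
= 1.53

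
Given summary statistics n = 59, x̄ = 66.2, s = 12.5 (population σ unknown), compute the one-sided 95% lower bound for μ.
μ ≥ 63.48

Lower bound (one-sided):
t* = 1.672 (one-sided for 95%)
Lower bound = x̄ - t* · s/√n = 66.2 - 1.672 · 12.5/√59 = 63.48

We are 95% confident that μ ≥ 63.48.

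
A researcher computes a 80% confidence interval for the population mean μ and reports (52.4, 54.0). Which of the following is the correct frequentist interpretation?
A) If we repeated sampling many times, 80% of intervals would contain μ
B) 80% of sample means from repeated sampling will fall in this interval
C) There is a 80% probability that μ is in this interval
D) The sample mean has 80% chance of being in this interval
A

A) Correct — this is the frequentist long-run coverage interpretation.
B) Wrong — coverage applies to intervals containing μ, not to future x̄ values.
C) Wrong — μ is fixed; the randomness lives in the interval, not in μ.
D) Wrong — x̄ is observed and sits in the interval by construction.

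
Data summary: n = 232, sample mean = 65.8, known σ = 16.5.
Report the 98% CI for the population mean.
(63.28, 68.32)

z-interval (σ known):
z* = 2.326 for 98% confidence

Margin of error = z* · σ/√n = 2.326 · 16.5/√232 = 2.52

CI: (65.8 - 2.52, 65.8 + 2.52) = (63.28, 68.32)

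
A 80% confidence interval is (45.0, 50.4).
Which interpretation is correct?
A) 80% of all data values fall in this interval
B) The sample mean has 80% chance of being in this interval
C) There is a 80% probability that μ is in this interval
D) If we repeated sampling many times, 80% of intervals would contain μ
D

A) Wrong — a CI is about the parameter μ, not individual data values.
B) Wrong — x̄ is observed and sits in the interval by construction.
C) Wrong — μ is fixed; the randomness lives in the interval, not in μ.
D) Correct — this is the frequentist long-run coverage interpretation.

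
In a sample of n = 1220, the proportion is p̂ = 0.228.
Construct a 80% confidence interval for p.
(0.213, 0.243)

Proportion CI:
SE = √(p̂(1-p̂)/n) = √(0.228 · 0.772 / 1220) = 0.01201

z* = 1.282
Margin = z* · SE = 1.282 · 0.01201 = 0.0154

CI: 0.228 ± 0.0154 = (0.213, 0.243)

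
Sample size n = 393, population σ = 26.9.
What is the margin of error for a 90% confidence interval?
Margin of error = 2.23

Margin of error = z* · σ/√n
= 1.645 · 26.9/√393
= 1.645 · 26.9/19.8242
= 2.23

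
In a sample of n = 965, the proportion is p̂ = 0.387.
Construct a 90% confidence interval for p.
(0.361, 0.413)

Proportion CI:
SE = √(p̂(1-p̂)/n) = √(0.387 · 0.613 / 965) = 0.01568

z* = 1.645
Margin = z* · SE = 1.645 · 0.01568 = 0.0258

CI: 0.387 ± 0.0258 = (0.361, 0.413)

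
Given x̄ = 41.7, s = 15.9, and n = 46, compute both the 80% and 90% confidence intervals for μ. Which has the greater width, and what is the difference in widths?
90% CI is wider by 1.77

df = 45
80% CI: t* = 1.301, (38.65, 44.75), width = 2 · t* · s/√n = 6.10
90% CI: t* = 1.679, (37.76, 45.64), width = 2 · t* · s/√n = 7.87

The 90% CI is wider by 7.87 - 6.10 = 1.77.
Higher confidence requires a wider interval.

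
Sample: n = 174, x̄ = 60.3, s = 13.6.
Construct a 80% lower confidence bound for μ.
μ ≥ 59.43

Lower bound (one-sided):
t* = 0.844 (one-sided for 80%)
Lower bound = x̄ - t* · s/√n = 60.3 - 0.844 · 13.6/√174 = 59.43

We are 80% confident that μ ≥ 59.43.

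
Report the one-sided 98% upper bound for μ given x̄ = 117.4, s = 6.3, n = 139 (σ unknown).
μ ≤ 118.51

Upper bound (one-sided):
t* = 2.073 (one-sided for 98%)
Upper bound = x̄ + t* · s/√n = 117.4 + 2.073 · 6.3/√139 = 118.51

We are 98% confident that μ ≤ 118.51.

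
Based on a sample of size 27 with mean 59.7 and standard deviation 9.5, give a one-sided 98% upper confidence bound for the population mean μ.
μ ≤ 63.65

Upper bound (one-sided):
t* = 2.162 (one-sided for 98%)
Upper bound = x̄ + t* · s/√n = 59.7 + 2.162 · 9.5/√27 = 63.65

We are 98% confident that μ ≤ 63.65.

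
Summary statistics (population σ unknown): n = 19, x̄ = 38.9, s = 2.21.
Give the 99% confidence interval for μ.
(37.44, 40.36)

t-interval (σ unknown):
df = n - 1 = 18
t* = 2.878 for 99% confidence

Margin of error = t* · s/√n = 2.878 · 2.21/√19 = 1.46

CI: (37.44, 40.36)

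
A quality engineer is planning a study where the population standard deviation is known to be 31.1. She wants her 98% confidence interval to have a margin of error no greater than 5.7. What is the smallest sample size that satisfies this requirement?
n ≥ 162

For margin E ≤ 5.7:
n ≥ (z* · σ / E)²
n ≥ (2.326 · 31.1 / 5.7)²
n ≥ 161.06

Minimum n = 162 (rounding up)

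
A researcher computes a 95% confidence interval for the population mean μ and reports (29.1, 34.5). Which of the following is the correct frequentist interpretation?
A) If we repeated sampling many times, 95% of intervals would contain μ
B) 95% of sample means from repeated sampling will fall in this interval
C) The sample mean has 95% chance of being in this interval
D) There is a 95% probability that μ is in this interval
A

A) Correct — this is the frequentist long-run coverage interpretation.
B) Wrong — coverage applies to intervals containing μ, not to future x̄ values.
C) Wrong — x̄ is observed and sits in the interval by construction.
D) Wrong — μ is fixed; the randomness lives in the interval, not in μ.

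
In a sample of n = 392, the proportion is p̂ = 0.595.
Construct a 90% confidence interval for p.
(0.554, 0.636)

Proportion CI:
SE = √(p̂(1-p̂)/n) = √(0.595 · 0.405 / 392) = 0.02479

z* = 1.645
Margin = z* · SE = 1.645 · 0.02479 = 0.0408

CI: 0.595 ± 0.0408 = (0.554, 0.636)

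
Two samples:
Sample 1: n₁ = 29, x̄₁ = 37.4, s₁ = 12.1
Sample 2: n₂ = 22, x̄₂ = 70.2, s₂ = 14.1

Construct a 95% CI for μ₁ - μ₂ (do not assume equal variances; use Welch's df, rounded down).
(-40.38, -25.22)

Difference: x̄₁ - x̄₂ = -32.80
SE = √(s₁²/n₁ + s₂²/n₂) = √(12.1²/29 + 14.1²/22) = 3.7531
df = 41.34 → 41 (Welch–Satterthwaite, rounded down)
t* = 2.020

CI: -32.80 ± 2.020 · 3.7531 = -32.80 ± 7.58 = (-40.38, -25.22)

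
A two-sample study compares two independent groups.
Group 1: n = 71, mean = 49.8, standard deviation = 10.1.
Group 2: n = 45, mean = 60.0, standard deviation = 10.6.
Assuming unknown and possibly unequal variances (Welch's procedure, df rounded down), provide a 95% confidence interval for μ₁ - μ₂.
(-14.14, -6.26)

Difference: x̄₁ - x̄₂ = -10.20
SE = √(s₁²/n₁ + s₂²/n₂) = √(10.1²/71 + 10.6²/45) = 1.9833
df = 90.39 → 90 (Welch–Satterthwaite, rounded down)
t* = 1.987

CI: -10.20 ± 1.987 · 1.9833 = -10.20 ± 3.94 = (-14.14, -6.26)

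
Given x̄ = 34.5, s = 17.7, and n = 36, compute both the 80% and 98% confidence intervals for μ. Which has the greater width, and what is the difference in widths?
98% CI is wider by 6.67

df = 35
80% CI: t* = 1.306, (30.65, 38.35), width = 2 · t* · s/√n = 7.71
98% CI: t* = 2.438, (27.31, 41.69), width = 2 · t* · s/√n = 14.38

The 98% CI is wider by 14.38 - 7.71 = 6.67.
Higher confidence requires a wider interval.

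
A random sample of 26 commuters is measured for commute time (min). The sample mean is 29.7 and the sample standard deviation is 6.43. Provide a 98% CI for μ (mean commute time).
(26.57, 32.83)

t-interval (σ unknown):
df = n - 1 = 25
t* = 2.485 for 98% confidence

Margin of error = t* · s/√n = 2.485 · 6.43/√26 = 3.13

CI: (26.57, 32.83)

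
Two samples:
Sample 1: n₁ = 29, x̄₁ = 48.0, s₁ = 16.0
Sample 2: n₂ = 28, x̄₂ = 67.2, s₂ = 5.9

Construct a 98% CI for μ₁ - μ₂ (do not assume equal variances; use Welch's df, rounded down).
(-26.94, -11.46)

Difference: x̄₁ - x̄₂ = -19.20
SE = √(s₁²/n₁ + s₂²/n₂) = √(16.0²/29 + 5.9²/28) = 3.1735
df = 35.71 → 35 (Welch–Satterthwaite, rounded down)
t* = 2.438

CI: -19.20 ± 2.438 · 3.1735 = -19.20 ± 7.74 = (-26.94, -11.46)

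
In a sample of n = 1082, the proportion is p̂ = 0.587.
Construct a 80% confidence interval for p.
(0.568, 0.606)

Proportion CI:
SE = √(p̂(1-p̂)/n) = √(0.587 · 0.413 / 1082) = 0.01497

z* = 1.282
Margin = z* · SE = 1.282 · 0.01497 = 0.0192

CI: 0.587 ± 0.0192 = (0.568, 0.606)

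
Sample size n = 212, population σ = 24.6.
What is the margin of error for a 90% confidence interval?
Margin of error = 2.78

Margin of error = z* · σ/√n
= 1.645 · 24.6/√212
= 1.645 · 24.6/14.5602
= 2.78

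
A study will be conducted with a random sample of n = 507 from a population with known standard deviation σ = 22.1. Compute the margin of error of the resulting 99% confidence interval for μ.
Margin of error = 2.53

Margin of error = z* · σ/√n
= 2.576 · 22.1/√507
= 2.576 · 22.1/22.5167
= 2.53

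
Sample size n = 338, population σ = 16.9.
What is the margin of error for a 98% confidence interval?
Margin of error = 2.14

Margin of error = z* · σ/√n
= 2.326 · 16.9/√338
= 2.326 · 16.9/18.3848
= 2.14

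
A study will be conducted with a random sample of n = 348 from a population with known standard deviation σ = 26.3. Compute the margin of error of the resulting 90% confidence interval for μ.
Margin of error = 2.32

Margin of error = z* · σ/√n
= 1.645 · 26.3/√348
= 1.645 · 26.3/18.6548
= 2.32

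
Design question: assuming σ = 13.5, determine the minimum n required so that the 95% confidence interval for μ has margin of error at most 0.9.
n ≥ 865

For margin E ≤ 0.9:
n ≥ (z* · σ / E)²
n ≥ (1.960 · 13.5 / 0.9)²
n ≥ 864.36

Minimum n = 865 (rounding up)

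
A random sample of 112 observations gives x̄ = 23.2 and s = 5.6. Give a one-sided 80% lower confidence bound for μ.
μ ≥ 22.75

Lower bound (one-sided):
t* = 0.845 (one-sided for 80%)
Lower bound = x̄ - t* · s/√n = 23.2 - 0.845 · 5.6/√112 = 22.75

We are 80% confident that μ ≥ 22.75.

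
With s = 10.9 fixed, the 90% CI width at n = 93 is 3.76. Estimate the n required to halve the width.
n ≈ 372

CI width ∝ 1/√n
To reduce width by factor 2, need √n to grow by 2 → need 2² = 4 times as many samples.

Current: n = 93, width = 3.76
New: n = 372, width ≈ 1.86

Width reduced by factor of 3.76/1.86 = 2.02.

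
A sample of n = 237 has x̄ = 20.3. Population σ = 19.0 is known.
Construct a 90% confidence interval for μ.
(18.27, 22.33)

z-interval (σ known):
z* = 1.645 for 90% confidence

Margin of error = z* · σ/√n = 1.645 · 19.0/√237 = 2.03

CI: (20.3 - 2.03, 20.3 + 2.03) = (18.27, 22.33)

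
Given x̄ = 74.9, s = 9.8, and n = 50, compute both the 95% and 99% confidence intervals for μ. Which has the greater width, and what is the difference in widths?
99% CI is wider by 1.86

df = 49
95% CI: t* = 2.010, (72.11, 77.69), width = 2 · t* · s/√n = 5.57
99% CI: t* = 2.680, (71.19, 78.61), width = 2 · t* · s/√n = 7.43

The 99% CI is wider by 7.43 - 5.57 = 1.86.
Higher confidence requires a wider interval.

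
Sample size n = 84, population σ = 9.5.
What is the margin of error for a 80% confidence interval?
Margin of error = 1.33

Margin of error = z* · σ/√n
= 1.282 · 9.5/√84
= 1.282 · 9.5/9.1652
= 1.33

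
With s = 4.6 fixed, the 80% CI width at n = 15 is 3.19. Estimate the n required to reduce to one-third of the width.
n ≈ 135

CI width ∝ 1/√n
To reduce width by factor 3, need √n to grow by 3 → need 3² = 9 times as many samples.

Current: n = 15, width = 3.19
New: n = 135, width ≈ 1.02

Width reduced by factor of 3.19/1.02 = 3.13.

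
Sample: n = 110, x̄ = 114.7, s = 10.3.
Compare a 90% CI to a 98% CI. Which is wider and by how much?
98% CI is wider by 1.38

df = 109
90% CI: t* = 1.659, (113.07, 116.33), width = 2 · t* · s/√n = 3.26
98% CI: t* = 2.361, (112.38, 117.02), width = 2 · t* · s/√n = 4.64

The 98% CI is wider by 4.64 - 3.26 = 1.38.
Higher confidence requires a wider interval.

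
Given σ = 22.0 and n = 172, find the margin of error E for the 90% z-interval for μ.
Margin of error = 2.76

Margin of error = z* · σ/√n
= 1.645 · 22.0/√172
= 1.645 · 22.0/13.1149
= 2.76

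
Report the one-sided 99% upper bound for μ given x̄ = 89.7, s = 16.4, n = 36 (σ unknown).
μ ≤ 96.36

Upper bound (one-sided):
t* = 2.438 (one-sided for 99%)
Upper bound = x̄ + t* · s/√n = 89.7 + 2.438 · 16.4/√36 = 96.36

We are 99% confident that μ ≤ 96.36.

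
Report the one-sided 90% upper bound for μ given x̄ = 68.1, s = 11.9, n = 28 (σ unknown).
μ ≤ 71.06

Upper bound (one-sided):
t* = 1.314 (one-sided for 90%)
Upper bound = x̄ + t* · s/√n = 68.1 + 1.314 · 11.9/√28 = 71.06

We are 90% confident that μ ≤ 71.06.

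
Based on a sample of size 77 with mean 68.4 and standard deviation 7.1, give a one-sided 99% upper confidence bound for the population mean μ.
μ ≤ 70.32

Upper bound (one-sided):
t* = 2.376 (one-sided for 99%)
Upper bound = x̄ + t* · s/√n = 68.4 + 2.376 · 7.1/√77 = 70.32

We are 99% confident that μ ≤ 70.32.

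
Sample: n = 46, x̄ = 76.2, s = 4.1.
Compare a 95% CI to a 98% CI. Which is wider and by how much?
98% CI is wider by 0.49

df = 45
95% CI: t* = 2.014, (74.98, 77.42), width = 2 · t* · s/√n = 2.43
98% CI: t* = 2.412, (74.74, 77.66), width = 2 · t* · s/√n = 2.92

The 98% CI is wider by 2.92 - 2.43 = 0.49.
Higher confidence requires a wider interval.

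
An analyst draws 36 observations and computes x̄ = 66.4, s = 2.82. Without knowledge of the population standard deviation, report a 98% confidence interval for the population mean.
(65.25, 67.55)

t-interval (σ unknown):
df = n - 1 = 35
t* = 2.438 for 98% confidence

Margin of error = t* · s/√n = 2.438 · 2.82/√36 = 1.15

CI: (65.25, 67.55)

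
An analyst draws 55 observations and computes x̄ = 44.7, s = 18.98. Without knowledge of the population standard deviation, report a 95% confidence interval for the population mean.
(39.57, 49.83)

t-interval (σ unknown):
df = n - 1 = 54
t* = 2.005 for 95% confidence

Margin of error = t* · s/√n = 2.005 · 18.98/√55 = 5.13

CI: (39.57, 49.83)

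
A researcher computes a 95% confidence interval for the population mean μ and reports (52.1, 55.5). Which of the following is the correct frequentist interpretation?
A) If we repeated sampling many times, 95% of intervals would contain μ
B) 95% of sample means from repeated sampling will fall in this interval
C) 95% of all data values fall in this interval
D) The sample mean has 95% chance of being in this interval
A

A) Correct — this is the frequentist long-run coverage interpretation.
B) Wrong — coverage applies to intervals containing μ, not to future x̄ values.
C) Wrong — a CI is about the parameter μ, not individual data values.
D) Wrong — x̄ is observed and sits in the interval by construction.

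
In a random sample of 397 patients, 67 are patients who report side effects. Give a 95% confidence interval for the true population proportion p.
(0.132, 0.206)

Proportion CI:
p̂ = 67/397 = 0.16877
SE = √(p̂(1-p̂)/n) = √(0.16877 · 0.83123 / 397) = 0.01880

z* = 1.960
Margin = z* · SE = 1.960 · 0.01880 = 0.0368

CI: 0.16877 ± 0.0368 = (0.132, 0.206)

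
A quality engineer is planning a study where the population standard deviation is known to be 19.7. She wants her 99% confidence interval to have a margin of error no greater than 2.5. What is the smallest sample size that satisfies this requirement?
n ≥ 413

For margin E ≤ 2.5:
n ≥ (z* · σ / E)²
n ≥ (2.576 · 19.7 / 2.5)²
n ≥ 412.04

Minimum n = 413 (rounding up)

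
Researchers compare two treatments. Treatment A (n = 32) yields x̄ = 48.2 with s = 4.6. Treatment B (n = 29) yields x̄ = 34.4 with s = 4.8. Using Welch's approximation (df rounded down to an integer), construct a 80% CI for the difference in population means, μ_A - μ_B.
(12.24, 15.36)

Difference: x̄₁ - x̄₂ = 13.80
SE = √(s₁²/n₁ + s₂²/n₂) = √(4.6²/32 + 4.8²/29) = 1.2065
df = 57.82 → 57 (Welch–Satterthwaite, rounded down)
t* = 1.297

CI: 13.80 ± 1.297 · 1.2065 = 13.80 ± 1.56 = (12.24, 15.36)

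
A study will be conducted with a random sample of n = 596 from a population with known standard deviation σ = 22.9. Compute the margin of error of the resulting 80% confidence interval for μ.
Margin of error = 1.20

Margin of error = z* · σ/√n
= 1.282 · 22.9/√596
= 1.282 · 22.9/24.4131
= 1.20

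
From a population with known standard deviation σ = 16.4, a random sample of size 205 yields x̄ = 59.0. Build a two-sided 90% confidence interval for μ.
(57.12, 60.88)

z-interval (σ known):
z* = 1.645 for 90% confidence

Margin of error = z* · σ/√n = 1.645 · 16.4/√205 = 1.88

CI: (59.0 - 1.88, 59.0 + 1.88) = (57.12, 60.88)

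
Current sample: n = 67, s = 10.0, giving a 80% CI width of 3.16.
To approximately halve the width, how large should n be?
n ≈ 268

CI width ∝ 1/√n
To reduce width by factor 2, need √n to grow by 2 → need 2² = 4 times as many samples.

Current: n = 67, width = 3.16
New: n = 268, width ≈ 1.57

Width reduced by factor of 3.16/1.57 = 2.01.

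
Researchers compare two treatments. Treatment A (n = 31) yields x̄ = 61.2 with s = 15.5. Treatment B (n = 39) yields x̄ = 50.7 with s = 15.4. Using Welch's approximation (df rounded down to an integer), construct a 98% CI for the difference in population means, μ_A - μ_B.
(1.63, 19.37)

Difference: x̄₁ - x̄₂ = 10.50
SE = √(s₁²/n₁ + s₂²/n₂) = √(15.5²/31 + 15.4²/39) = 3.7190
df = 64.30 → 64 (Welch–Satterthwaite, rounded down)
t* = 2.386

CI: 10.50 ± 2.386 · 3.7190 = 10.50 ± 8.87 = (1.63, 19.37)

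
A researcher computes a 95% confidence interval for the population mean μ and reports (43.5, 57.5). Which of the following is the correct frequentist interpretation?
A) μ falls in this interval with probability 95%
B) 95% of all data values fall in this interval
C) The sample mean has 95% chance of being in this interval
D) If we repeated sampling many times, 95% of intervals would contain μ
D

A) Wrong — μ is fixed; the randomness lives in the interval, not in μ.
B) Wrong — a CI is about the parameter μ, not individual data values.
C) Wrong — x̄ is observed and sits in the interval by construction.
D) Correct — this is the frequentist long-run coverage interpretation.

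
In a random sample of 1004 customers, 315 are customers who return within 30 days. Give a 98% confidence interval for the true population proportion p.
(0.280, 0.348)

Proportion CI:
p̂ = 315/1004 = 0.31375
SE = √(p̂(1-p̂)/n) = √(0.31375 · 0.68625 / 1004) = 0.01464

z* = 2.326
Margin = z* · SE = 2.326 · 0.01464 = 0.0341

CI: 0.31375 ± 0.0341 = (0.280, 0.348)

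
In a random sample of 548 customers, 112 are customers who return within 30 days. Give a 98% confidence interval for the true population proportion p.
(0.164, 0.244)

Proportion CI:
p̂ = 112/548 = 0.20438
SE = √(p̂(1-p̂)/n) = √(0.20438 · 0.79562 / 548) = 0.01723

z* = 2.326
Margin = z* · SE = 2.326 · 0.01723 = 0.0401

CI: 0.20438 ± 0.0401 = (0.164, 0.244)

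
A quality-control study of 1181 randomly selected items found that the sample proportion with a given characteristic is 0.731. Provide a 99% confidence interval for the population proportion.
(0.698, 0.764)

Proportion CI:
SE = √(p̂(1-p̂)/n) = √(0.731 · 0.269 / 1181) = 0.01290

z* = 2.576
Margin = z* · SE = 2.576 · 0.01290 = 0.0332

CI: 0.731 ± 0.0332 = (0.698, 0.764)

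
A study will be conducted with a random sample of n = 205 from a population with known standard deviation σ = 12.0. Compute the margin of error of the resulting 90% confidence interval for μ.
Margin of error = 1.38

Margin of error = z* · σ/√n
= 1.645 · 12.0/√205
= 1.645 · 12.0/14.3178
= 1.38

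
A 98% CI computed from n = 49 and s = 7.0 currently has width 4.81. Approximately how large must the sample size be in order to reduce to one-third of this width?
n ≈ 441

CI width ∝ 1/√n
To reduce width by factor 3, need √n to grow by 3 → need 3² = 9 times as many samples.

Current: n = 49, width = 4.81
New: n = 441, width ≈ 1.56

Width reduced by factor of 4.81/1.56 = 3.08.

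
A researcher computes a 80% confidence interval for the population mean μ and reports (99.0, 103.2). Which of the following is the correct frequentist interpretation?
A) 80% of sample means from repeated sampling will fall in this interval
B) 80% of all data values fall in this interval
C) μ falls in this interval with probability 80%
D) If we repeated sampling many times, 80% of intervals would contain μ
D

A) Wrong — coverage applies to intervals containing μ, not to future x̄ values.
B) Wrong — a CI is about the parameter μ, not individual data values.
C) Wrong — μ is fixed; the randomness lives in the interval, not in μ.
D) Correct — this is the frequentist long-run coverage interpretation.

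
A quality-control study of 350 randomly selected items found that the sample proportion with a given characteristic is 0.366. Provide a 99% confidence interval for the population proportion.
(0.300, 0.432)

Proportion CI:
SE = √(p̂(1-p̂)/n) = √(0.366 · 0.634 / 350) = 0.02575

z* = 2.576
Margin = z* · SE = 2.576 · 0.02575 = 0.0663

CI: 0.366 ± 0.0663 = (0.300, 0.432)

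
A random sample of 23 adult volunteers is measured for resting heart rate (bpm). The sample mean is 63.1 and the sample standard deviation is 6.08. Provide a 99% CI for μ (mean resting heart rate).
(59.53, 66.67)

t-interval (σ unknown):
df = n - 1 = 22
t* = 2.819 for 99% confidence

Margin of error = t* · s/√n = 2.819 · 6.08/√23 = 3.57

CI: (59.53, 66.67)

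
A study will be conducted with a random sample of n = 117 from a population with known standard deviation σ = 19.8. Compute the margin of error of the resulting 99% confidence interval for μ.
Margin of error = 4.72

Margin of error = z* · σ/√n
= 2.576 · 19.8/√117
= 2.576 · 19.8/10.8167
= 4.72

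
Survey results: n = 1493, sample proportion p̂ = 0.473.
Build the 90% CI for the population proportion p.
(0.452, 0.494)

Proportion CI:
SE = √(p̂(1-p̂)/n) = √(0.473 · 0.527 / 1493) = 0.01292

z* = 1.645
Margin = z* · SE = 1.645 · 0.01292 = 0.0213

CI: 0.473 ± 0.0213 = (0.452, 0.494)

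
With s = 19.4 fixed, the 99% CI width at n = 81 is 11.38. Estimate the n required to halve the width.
n ≈ 324

CI width ∝ 1/√n
To reduce width by factor 2, need √n to grow by 2 → need 2² = 4 times as many samples.

Current: n = 81, width = 11.38
New: n = 324, width ≈ 5.59

Width reduced by factor of 11.38/5.59 = 2.04.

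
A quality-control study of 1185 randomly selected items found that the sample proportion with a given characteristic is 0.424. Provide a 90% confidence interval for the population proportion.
(0.400, 0.448)

Proportion CI:
SE = √(p̂(1-p̂)/n) = √(0.424 · 0.576 / 1185) = 0.01436

z* = 1.645
Margin = z* · SE = 1.645 · 0.01436 = 0.0236

CI: 0.424 ± 0.0236 = (0.400, 0.448)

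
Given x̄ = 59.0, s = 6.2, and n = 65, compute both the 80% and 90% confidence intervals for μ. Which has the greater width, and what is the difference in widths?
90% CI is wider by 0.58

df = 64
80% CI: t* = 1.295, (58.00, 60.00), width = 2 · t* · s/√n = 1.99
90% CI: t* = 1.669, (57.72, 60.28), width = 2 · t* · s/√n = 2.57

The 90% CI is wider by 2.57 - 1.99 = 0.58.
Higher confidence requires a wider interval.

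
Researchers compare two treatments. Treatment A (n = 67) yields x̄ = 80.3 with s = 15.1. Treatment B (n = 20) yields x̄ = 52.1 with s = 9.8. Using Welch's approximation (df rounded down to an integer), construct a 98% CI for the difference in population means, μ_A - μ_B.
(21.31, 35.09)

Difference: x̄₁ - x̄₂ = 28.20
SE = √(s₁²/n₁ + s₂²/n₂) = √(15.1²/67 + 9.8²/20) = 2.8645
df = 48.47 → 48 (Welch–Satterthwaite, rounded down)
t* = 2.407

CI: 28.20 ± 2.407 · 2.8645 = 28.20 ± 6.89 = (21.31, 35.09)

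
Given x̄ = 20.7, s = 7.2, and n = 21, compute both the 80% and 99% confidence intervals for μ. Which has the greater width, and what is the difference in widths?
99% CI is wider by 4.78

df = 20
80% CI: t* = 1.325, (18.62, 22.78), width = 2 · t* · s/√n = 4.16
99% CI: t* = 2.845, (16.23, 25.17), width = 2 · t* · s/√n = 8.94

The 99% CI is wider by 8.94 - 4.16 = 4.78.
Higher confidence requires a wider interval.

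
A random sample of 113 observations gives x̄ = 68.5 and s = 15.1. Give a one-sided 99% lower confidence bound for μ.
μ ≥ 65.15

Lower bound (one-sided):
t* = 2.360 (one-sided for 99%)
Lower bound = x̄ - t* · s/√n = 68.5 - 2.360 · 15.1/√113 = 65.15

We are 99% confident that μ ≥ 65.15.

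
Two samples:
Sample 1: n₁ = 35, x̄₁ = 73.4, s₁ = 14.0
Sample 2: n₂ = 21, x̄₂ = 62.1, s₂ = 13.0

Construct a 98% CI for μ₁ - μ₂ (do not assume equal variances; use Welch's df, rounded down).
(2.38, 20.22)

Difference: x̄₁ - x̄₂ = 11.30
SE = √(s₁²/n₁ + s₂²/n₂) = √(14.0²/35 + 13.0²/21) = 3.6943
df = 44.77 → 44 (Welch–Satterthwaite, rounded down)
t* = 2.414

CI: 11.30 ± 2.414 · 3.6943 = 11.30 ± 8.92 = (2.38, 20.22)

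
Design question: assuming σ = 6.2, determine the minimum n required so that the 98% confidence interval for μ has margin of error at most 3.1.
n ≥ 22

For margin E ≤ 3.1:
n ≥ (z* · σ / E)²
n ≥ (2.326 · 6.2 / 3.1)²
n ≥ 21.64

Minimum n = 22 (rounding up)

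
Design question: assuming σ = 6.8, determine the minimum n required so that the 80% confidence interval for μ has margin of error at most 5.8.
n ≥ 3

For margin E ≤ 5.8:
n ≥ (z* · σ / E)²
n ≥ (1.282 · 6.8 / 5.8)²
n ≥ 2.26

Minimum n = 3 (rounding up)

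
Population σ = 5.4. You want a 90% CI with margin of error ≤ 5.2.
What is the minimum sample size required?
n ≥ 3

For margin E ≤ 5.2:
n ≥ (z* · σ / E)²
n ≥ (1.645 · 5.4 / 5.2)²
n ≥ 2.92

Minimum n = 3 (rounding up)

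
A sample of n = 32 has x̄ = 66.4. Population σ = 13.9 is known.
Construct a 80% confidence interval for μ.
(63.25, 69.55)

z-interval (σ known):
z* = 1.282 for 80% confidence

Margin of error = z* · σ/√n = 1.282 · 13.9/√32 = 3.15

CI: (66.4 - 3.15, 66.4 + 3.15) = (63.25, 69.55)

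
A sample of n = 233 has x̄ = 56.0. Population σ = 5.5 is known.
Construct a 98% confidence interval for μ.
(55.16, 56.84)

z-interval (σ known):
z* = 2.326 for 98% confidence

Margin of error = z* · σ/√n = 2.326 · 5.5/√233 = 0.84

CI: (56.0 - 0.84, 56.0 + 0.84) = (55.16, 56.84)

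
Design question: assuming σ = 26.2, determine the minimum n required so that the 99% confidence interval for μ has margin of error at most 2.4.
n ≥ 791

For margin E ≤ 2.4:
n ≥ (z* · σ / E)²
n ≥ (2.576 · 26.2 / 2.4)²
n ≥ 790.81

Minimum n = 791 (rounding up)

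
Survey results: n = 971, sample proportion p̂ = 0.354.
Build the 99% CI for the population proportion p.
(0.314, 0.394)

Proportion CI:
SE = √(p̂(1-p̂)/n) = √(0.354 · 0.646 / 971) = 0.01535

z* = 2.576
Margin = z* · SE = 2.576 · 0.01535 = 0.0395

CI: 0.354 ± 0.0395 = (0.314, 0.394)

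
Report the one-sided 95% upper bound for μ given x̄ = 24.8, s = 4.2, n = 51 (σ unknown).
μ ≤ 25.79

Upper bound (one-sided):
t* = 1.676 (one-sided for 95%)
Upper bound = x̄ + t* · s/√n = 24.8 + 1.676 · 4.2/√51 = 25.79

We are 95% confident that μ ≤ 25.79.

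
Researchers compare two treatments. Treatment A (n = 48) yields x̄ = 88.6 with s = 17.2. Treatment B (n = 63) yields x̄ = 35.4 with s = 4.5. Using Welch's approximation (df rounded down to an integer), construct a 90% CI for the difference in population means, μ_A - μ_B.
(48.93, 57.47)

Difference: x̄₁ - x̄₂ = 53.20
SE = √(s₁²/n₁ + s₂²/n₂) = √(17.2²/48 + 4.5²/63) = 2.5465
df = 51.92 → 51 (Welch–Satterthwaite, rounded down)
t* = 1.675

CI: 53.20 ± 1.675 · 2.5465 = 53.20 ± 4.27 = (48.93, 57.47)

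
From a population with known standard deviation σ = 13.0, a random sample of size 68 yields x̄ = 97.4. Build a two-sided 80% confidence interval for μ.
(95.38, 99.42)

z-interval (σ known):
z* = 1.282 for 80% confidence

Margin of error = z* · σ/√n = 1.282 · 13.0/√68 = 2.02

CI: (97.4 - 2.02, 97.4 + 2.02) = (95.38, 99.42)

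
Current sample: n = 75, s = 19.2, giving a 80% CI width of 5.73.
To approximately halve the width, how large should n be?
n ≈ 300

CI width ∝ 1/√n
To reduce width by factor 2, need √n to grow by 2 → need 2² = 4 times as many samples.

Current: n = 75, width = 5.73
New: n = 300, width ≈ 2.85

Width reduced by factor of 5.73/2.85 = 2.01.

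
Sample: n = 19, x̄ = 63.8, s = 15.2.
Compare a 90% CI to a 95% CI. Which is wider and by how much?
95% CI is wider by 2.56

df = 18
90% CI: t* = 1.734, (57.75, 69.85), width = 2 · t* · s/√n = 12.09
95% CI: t* = 2.101, (56.47, 71.13), width = 2 · t* · s/√n = 14.65

The 95% CI is wider by 14.65 - 12.09 = 2.56.
Higher confidence requires a wider interval.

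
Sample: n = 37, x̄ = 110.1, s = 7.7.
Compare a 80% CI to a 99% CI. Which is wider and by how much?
99% CI is wider by 3.57

df = 36
80% CI: t* = 1.306, (108.45, 111.75), width = 2 · t* · s/√n = 3.31
99% CI: t* = 2.719, (106.66, 113.54), width = 2 · t* · s/√n = 6.88

The 99% CI is wider by 6.88 - 3.31 = 3.57.
Higher confidence requires a wider interval.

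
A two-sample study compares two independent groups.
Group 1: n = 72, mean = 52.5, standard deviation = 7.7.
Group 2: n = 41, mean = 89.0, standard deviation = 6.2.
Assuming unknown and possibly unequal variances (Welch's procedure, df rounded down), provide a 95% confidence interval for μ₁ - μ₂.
(-39.13, -33.87)

Difference: x̄₁ - x̄₂ = -36.50
SE = √(s₁²/n₁ + s₂²/n₂) = √(7.7²/72 + 6.2²/41) = 1.3270
df = 98.37 → 98 (Welch–Satterthwaite, rounded down)
t* = 1.984

CI: -36.50 ± 1.984 · 1.3270 = -36.50 ± 2.63 = (-39.13, -33.87)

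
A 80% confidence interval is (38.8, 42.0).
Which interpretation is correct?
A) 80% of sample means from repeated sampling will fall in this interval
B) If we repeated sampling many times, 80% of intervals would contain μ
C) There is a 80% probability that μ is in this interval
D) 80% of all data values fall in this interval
B

A) Wrong — coverage applies to intervals containing μ, not to future x̄ values.
B) Correct — this is the frequentist long-run coverage interpretation.
C) Wrong — μ is fixed; the randomness lives in the interval, not in μ.
D) Wrong — a CI is about the parameter μ, not individual data values.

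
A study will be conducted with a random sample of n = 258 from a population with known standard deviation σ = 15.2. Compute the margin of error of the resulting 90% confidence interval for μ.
Margin of error = 1.56

Margin of error = z* · σ/√n
= 1.645 · 15.2/√258
= 1.645 · 15.2/16.0624
= 1.56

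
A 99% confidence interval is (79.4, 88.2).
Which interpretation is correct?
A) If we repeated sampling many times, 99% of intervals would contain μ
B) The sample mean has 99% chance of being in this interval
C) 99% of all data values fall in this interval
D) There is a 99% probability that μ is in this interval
A

A) Correct — this is the frequentist long-run coverage interpretation.
B) Wrong — x̄ is observed and sits in the interval by construction.
C) Wrong — a CI is about the parameter μ, not individual data values.
D) Wrong — μ is fixed; the randomness lives in the interval, not in μ.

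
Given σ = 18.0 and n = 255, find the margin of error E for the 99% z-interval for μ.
Margin of error = 2.90

Margin of error = z* · σ/√n
= 2.576 · 18.0/√255
= 2.576 · 18.0/15.9687
= 2.90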